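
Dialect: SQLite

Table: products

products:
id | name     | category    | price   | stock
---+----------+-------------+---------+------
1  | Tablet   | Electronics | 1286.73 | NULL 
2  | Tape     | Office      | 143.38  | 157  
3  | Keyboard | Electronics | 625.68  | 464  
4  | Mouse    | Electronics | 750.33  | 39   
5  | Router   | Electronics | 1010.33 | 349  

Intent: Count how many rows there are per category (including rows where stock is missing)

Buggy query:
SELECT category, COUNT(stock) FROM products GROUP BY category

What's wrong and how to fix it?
Bug: COUNT(column) counts non-NULL values only; rows with NULL stock aren't counted

Fix: Use COUNT(*) to count all rows regardless of NULL

Corrected query:
SELECT category, COUNT(*) FROM products GROUP BY category

Result:
category    | COUNT(*)
------------+---------
Electronics | 4       
Office      | 1       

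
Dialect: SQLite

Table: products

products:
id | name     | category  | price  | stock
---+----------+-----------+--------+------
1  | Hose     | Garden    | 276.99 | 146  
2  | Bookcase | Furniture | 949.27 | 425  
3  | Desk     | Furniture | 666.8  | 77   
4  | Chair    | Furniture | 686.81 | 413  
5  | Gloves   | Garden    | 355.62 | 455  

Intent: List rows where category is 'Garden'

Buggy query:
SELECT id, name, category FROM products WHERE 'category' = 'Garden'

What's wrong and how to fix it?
Bug: 'category' in single quotes is a string literal, not the column; the comparison is literal-vs-literal and never true

Fix: Remove the quotes around the column name (or use double quotes for an identifier)

Corrected query:
SELECT id, name, category FROM products WHERE category = 'Garden'

Result:
id | name   | category
---+--------+---------
1  | Hose   | Garden  
5  | Gloves | Garden  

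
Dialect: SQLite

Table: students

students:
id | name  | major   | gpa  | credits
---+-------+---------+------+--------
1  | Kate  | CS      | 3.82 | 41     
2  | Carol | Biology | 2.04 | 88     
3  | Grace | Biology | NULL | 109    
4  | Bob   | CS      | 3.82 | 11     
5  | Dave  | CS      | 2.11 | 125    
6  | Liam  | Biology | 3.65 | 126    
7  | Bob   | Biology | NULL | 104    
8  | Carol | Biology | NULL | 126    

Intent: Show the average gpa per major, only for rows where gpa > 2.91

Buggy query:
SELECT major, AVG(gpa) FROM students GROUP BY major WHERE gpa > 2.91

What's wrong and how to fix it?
Bug: Row-level WHERE must come before GROUP BY in the clause order

Fix: Move the WHERE clause before GROUP BY

Corrected query:
SELECT major, AVG(gpa) FROM students WHERE gpa > 2.91 GROUP BY major

Result:
major   | AVG(gpa)
--------+---------
Biology | 3.65    
CS      | 3.82    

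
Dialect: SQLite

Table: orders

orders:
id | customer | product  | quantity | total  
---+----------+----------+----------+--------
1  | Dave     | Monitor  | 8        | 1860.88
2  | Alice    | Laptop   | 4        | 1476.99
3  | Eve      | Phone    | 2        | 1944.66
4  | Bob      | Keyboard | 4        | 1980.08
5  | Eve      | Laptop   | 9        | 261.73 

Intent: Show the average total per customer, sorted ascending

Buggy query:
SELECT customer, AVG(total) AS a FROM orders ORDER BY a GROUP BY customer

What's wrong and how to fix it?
Bug: GROUP BY must precede ORDER BY

Fix: Move ORDER BY to the end, after GROUP BY

Corrected query:
SELECT customer, AVG(total) AS a FROM orders GROUP BY customer ORDER BY a

Result:
customer | a       
---------+---------
Eve      | 1103.195
Alice    | 1476.99 
Dave     | 1860.88 
Bob      | 1980.08 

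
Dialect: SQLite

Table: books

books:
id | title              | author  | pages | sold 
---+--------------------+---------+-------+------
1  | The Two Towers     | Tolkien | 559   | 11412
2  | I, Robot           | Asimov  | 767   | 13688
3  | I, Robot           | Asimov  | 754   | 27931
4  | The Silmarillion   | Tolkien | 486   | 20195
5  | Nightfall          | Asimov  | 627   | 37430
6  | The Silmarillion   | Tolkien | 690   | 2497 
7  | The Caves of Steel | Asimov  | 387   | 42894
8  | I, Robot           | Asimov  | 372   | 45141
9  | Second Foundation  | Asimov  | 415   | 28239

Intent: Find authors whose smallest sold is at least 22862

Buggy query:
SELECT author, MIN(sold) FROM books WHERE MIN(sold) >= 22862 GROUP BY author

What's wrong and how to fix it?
Bug: Aggregates like MIN are computed per group after WHERE runs

Fix: Use HAVING for the per-group MIN condition

Corrected query:
SELECT author, MIN(sold) FROM books GROUP BY author HAVING MIN(sold) >= 22862

Result:
(no rows)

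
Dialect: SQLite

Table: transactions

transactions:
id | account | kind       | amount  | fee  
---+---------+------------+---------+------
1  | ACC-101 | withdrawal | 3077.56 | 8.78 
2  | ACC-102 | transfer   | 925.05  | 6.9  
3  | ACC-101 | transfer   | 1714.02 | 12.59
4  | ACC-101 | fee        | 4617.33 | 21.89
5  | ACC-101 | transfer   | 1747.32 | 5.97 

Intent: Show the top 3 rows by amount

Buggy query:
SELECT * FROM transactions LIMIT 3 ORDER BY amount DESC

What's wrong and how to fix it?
Bug: LIMIT must come after ORDER BY

Fix: Sort with ORDER BY, then apply LIMIT

Corrected query:
SELECT * FROM transactions ORDER BY amount DESC LIMIT 3

Result:
id | account | kind       | amount  | fee  
---+---------+------------+---------+------
4  | ACC-101 | fee        | 4617.33 | 21.89
1  | ACC-101 | withdrawal | 3077.56 | 8.78 
5  | ACC-101 | transfer   | 1747.32 | 5.97 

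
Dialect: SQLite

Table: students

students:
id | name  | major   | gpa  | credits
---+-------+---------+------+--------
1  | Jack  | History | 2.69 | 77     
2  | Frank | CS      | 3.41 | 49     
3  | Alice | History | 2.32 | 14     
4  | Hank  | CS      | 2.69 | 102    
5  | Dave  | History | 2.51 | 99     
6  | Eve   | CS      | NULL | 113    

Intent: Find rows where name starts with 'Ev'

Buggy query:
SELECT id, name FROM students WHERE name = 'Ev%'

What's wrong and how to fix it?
Bug: '=' compares the literal string including the % character; pattern matching needs LIKE

Fix: Use LIKE for wildcard pattern matching

Corrected query:
SELECT id, name FROM students WHERE name LIKE 'Ev%'

Result:
id | name
---+-----
6  | Eve 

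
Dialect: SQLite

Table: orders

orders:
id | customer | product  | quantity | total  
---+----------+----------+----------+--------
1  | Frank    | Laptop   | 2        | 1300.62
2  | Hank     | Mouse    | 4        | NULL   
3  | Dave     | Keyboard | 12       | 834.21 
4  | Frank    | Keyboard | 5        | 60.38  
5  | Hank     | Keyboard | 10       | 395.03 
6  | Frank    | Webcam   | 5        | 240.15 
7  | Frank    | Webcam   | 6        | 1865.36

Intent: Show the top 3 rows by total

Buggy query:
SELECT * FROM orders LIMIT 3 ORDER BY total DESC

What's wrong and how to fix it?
Bug: LIMIT must come after ORDER BY

Fix: Sort with ORDER BY, then apply LIMIT

Corrected query:
SELECT * FROM orders ORDER BY total DESC LIMIT 3

Result:
id | customer | product  | quantity | total  
---+----------+----------+----------+--------
7  | Frank    | Webcam   | 6        | 1865.36
1  | Frank    | Laptop   | 2        | 1300.62
3  | Dave     | Keyboard | 12       | 834.21 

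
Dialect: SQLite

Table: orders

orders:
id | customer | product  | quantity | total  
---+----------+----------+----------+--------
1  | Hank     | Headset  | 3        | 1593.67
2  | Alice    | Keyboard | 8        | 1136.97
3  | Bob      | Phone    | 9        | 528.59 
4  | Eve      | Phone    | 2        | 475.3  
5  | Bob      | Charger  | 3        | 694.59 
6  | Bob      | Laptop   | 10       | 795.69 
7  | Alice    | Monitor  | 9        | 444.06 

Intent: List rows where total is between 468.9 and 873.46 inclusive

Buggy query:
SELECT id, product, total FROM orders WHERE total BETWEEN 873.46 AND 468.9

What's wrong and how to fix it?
Bug: The bounds are reversed; BETWEEN a AND b requires a <= b to match anything

Fix: Write BETWEEN 468.9 AND 873.46

Corrected query:
SELECT id, product, total FROM orders WHERE total BETWEEN 468.9 AND 873.46

Result:
id | product | total 
---+---------+-------
3  | Phone   | 528.59
4  | Phone   | 475.3 
5  | Charger | 694.59
6  | Laptop  | 795.69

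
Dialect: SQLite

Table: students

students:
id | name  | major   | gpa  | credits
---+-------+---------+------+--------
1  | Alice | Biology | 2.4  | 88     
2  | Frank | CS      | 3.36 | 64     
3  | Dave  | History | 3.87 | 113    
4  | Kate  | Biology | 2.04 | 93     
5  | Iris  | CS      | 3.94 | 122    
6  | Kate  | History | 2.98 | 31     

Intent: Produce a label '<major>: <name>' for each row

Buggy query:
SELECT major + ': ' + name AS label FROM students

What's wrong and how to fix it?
Bug: SQLite uses || for string concatenation; + coerces text to numbers (yielding 0)

Fix: Replace + with || to concatenate text

Corrected query:
SELECT major || ': ' || name AS label FROM students

Result:
label         
--------------
Biology: Alice
CS: Frank     
History: Dave 
Biology: Kate 
CS: Iris      
History: Kate 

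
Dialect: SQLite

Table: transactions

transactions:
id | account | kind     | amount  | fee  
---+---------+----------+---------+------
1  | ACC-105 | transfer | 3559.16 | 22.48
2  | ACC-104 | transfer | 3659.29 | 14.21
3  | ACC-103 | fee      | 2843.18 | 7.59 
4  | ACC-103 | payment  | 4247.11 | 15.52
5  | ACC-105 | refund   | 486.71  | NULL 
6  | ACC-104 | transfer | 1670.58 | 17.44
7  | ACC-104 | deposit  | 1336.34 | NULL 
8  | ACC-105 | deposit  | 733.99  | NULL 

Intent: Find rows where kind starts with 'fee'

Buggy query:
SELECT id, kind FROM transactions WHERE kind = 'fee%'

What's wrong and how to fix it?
Bug: Wildcards only work with LIKE; '=' treats '%' as a literal character

Fix: Replace '=' with LIKE so 'fee%' is treated as a pattern

Corrected query:
SELECT id, kind FROM transactions WHERE kind LIKE 'fee%'

Result:
id | kind
---+-----
3  | fee 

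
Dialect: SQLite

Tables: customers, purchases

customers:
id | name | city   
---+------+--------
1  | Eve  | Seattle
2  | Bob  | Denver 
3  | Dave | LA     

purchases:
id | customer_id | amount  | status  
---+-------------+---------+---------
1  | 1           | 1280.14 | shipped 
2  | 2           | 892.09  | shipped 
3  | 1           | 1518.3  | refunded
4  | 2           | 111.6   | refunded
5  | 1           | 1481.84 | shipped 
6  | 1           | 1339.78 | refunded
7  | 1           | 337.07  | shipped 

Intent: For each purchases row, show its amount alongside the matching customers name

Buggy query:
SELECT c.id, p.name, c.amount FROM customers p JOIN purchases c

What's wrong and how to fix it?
Bug: JOIN with no ON clause produces a cartesian product; every purchases row pairs with every customers row

Fix: Add ON c.customer_id = p.id to the JOIN

Corrected query:
SELECT c.id, p.name, c.amount FROM customers p JOIN purchases c ON c.customer_id = p.id

Result:
id | name | amount 
---+------+--------
1  | Eve  | 1280.14
2  | Bob  | 892.09 
3  | Eve  | 1518.3 
4  | Bob  | 111.6  
5  | Eve  | 1481.84
6  | Eve  | 1339.78
7  | Eve  | 337.07 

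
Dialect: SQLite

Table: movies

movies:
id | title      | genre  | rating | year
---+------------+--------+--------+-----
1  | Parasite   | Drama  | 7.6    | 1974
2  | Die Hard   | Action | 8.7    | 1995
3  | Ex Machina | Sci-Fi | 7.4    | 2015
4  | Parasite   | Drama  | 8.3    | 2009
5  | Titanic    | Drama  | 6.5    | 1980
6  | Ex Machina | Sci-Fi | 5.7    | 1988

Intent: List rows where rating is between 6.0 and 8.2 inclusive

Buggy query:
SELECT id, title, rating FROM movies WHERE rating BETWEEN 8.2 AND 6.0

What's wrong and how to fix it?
Bug: The bounds are reversed; BETWEEN a AND b requires a <= b to match anything

Fix: Swap the bounds so the smaller value comes first

Corrected query:
SELECT id, title, rating FROM movies WHERE rating BETWEEN 6.0 AND 8.2

Result:
id | title      | rating
---+------------+-------
1  | Parasite   | 7.6   
3  | Ex Machina | 7.4   
5  | Titanic    | 6.5   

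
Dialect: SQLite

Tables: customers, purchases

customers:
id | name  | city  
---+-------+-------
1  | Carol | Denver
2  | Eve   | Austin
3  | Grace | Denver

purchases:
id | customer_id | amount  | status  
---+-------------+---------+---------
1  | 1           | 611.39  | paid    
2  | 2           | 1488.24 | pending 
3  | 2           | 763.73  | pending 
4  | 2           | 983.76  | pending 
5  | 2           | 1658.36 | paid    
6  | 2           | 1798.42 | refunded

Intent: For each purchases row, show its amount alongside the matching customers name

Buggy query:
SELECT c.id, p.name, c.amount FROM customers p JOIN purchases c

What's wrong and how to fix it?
Bug: JOIN with no ON clause produces a cartesian product; every purchases row pairs with every customers row

Fix: Specify the join condition linking the foreign key to the parent id

Corrected query:
SELECT c.id, p.name, c.amount FROM customers p JOIN purchases c ON c.customer_id = p.id

Result:
id | name  | amount 
---+-------+--------
1  | Carol | 611.39 
2  | Eve   | 1488.24
3  | Eve   | 763.73 
4  | Eve   | 983.76 
5  | Eve   | 1658.36
6  | Eve   | 1798.42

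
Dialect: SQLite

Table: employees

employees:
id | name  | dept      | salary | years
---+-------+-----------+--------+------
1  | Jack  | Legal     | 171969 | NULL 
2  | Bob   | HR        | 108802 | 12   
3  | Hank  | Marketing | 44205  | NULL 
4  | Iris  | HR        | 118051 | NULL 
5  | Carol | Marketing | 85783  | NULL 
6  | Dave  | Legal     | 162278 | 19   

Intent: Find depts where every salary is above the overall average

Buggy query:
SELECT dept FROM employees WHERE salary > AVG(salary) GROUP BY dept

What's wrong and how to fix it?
Bug: WHERE evaluates per row before aggregation, so AVG() is unavailable

Fix: Use a subquery for AVG and a HAVING MIN(...) filter so the condition holds for every row in the group

Corrected query:
SELECT dept FROM employees GROUP BY dept HAVING MIN(salary) > (SELECT AVG(salary) FROM employees)

Result:
dept 
-----
Legal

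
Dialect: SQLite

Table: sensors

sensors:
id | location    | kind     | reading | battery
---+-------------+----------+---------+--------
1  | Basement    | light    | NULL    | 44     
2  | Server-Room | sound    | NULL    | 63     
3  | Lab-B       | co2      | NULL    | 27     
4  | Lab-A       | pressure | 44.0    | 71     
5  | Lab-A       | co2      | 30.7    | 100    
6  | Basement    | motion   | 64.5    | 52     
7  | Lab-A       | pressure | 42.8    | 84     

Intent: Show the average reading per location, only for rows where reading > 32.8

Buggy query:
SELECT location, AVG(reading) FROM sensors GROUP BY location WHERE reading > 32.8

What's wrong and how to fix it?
Bug: WHERE cannot follow GROUP BY

Fix: Move the WHERE clause before GROUP BY

Corrected query:
SELECT location, AVG(reading) FROM sensors WHERE reading > 32.8 GROUP BY location

Result:
location | AVG(reading)
---------+-------------
Basement | 64.5        
Lab-A    | 43.4        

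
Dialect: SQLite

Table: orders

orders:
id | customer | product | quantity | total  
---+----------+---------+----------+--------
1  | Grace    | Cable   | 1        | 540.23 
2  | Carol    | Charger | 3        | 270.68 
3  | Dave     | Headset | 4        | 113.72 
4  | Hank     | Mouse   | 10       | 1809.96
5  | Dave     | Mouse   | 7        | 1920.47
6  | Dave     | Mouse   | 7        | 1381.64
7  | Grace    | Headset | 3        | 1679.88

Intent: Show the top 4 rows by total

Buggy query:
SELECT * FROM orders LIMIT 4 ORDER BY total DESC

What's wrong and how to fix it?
Bug: ORDER BY cannot follow LIMIT; LIMIT is the final clause

Fix: Sort with ORDER BY, then apply LIMIT

Corrected query:
SELECT * FROM orders ORDER BY total DESC LIMIT 4

Result:
id | customer | product | quantity | total  
---+----------+---------+----------+--------
5  | Dave     | Mouse   | 7        | 1920.47
4  | Hank     | Mouse   | 10       | 1809.96
7  | Grace    | Headset | 3        | 1679.88
6  | Dave     | Mouse   | 7        | 1381.64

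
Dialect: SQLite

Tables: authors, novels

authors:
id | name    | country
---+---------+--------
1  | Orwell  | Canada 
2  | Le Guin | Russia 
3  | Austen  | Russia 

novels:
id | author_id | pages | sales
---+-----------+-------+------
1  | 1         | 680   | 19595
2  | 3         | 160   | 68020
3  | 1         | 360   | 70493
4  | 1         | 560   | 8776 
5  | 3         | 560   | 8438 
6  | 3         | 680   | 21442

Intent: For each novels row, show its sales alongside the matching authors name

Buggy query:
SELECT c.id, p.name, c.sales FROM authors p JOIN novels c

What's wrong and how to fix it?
Bug: Missing join condition: each novels row is matched to all authors rows instead of just its own

Fix: Specify the join condition linking the foreign key to the parent id

Corrected query:
SELECT c.id, p.name, c.sales FROM authors p JOIN novels c ON c.author_id = p.id

Result:
id | name   | sales
---+--------+------
1  | Orwell | 19595
2  | Austen | 68020
3  | Orwell | 70493
4  | Orwell | 8776 
5  | Austen | 8438 
6  | Austen | 21442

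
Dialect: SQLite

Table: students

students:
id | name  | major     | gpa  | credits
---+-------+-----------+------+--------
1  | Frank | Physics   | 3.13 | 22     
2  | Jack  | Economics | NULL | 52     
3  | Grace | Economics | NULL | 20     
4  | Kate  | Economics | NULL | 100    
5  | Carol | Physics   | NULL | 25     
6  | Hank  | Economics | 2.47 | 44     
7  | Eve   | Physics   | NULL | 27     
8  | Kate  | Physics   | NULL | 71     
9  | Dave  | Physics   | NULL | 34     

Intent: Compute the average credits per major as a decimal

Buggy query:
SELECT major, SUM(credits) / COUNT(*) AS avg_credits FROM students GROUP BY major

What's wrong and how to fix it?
Bug: SUM(credits) and COUNT(*) are both integers; the division truncates the fractional part

Fix: Multiply by 1.0 (or CAST to REAL) to force floating-point division

Corrected query:
SELECT major, SUM(credits) * 1.0 / COUNT(*) AS avg_credits FROM students GROUP BY major

Result:
major     | avg_credits
----------+------------
Economics | 54         
Physics   | 35.8       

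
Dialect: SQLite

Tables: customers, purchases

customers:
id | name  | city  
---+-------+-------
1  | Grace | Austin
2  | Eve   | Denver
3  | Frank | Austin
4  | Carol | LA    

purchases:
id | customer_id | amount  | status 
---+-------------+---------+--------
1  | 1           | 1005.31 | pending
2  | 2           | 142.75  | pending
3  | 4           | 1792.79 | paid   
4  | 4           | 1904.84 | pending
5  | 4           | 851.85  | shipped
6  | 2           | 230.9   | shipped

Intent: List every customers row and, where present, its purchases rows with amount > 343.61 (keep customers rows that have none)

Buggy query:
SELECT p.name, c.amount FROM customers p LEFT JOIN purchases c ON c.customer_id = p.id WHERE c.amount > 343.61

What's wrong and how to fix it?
Bug: Filtering c.amount in WHERE discards the NULL rows produced by LEFT JOIN, turning it into an inner join

Fix: Put 'c.amount > 343.61' in the JOIN's ON clause instead of WHERE

Corrected query:
SELECT p.name, c.amount FROM customers p LEFT JOIN purchases c ON c.customer_id = p.id AND c.amount > 343.61

Result:
name  | amount 
------+--------
Grace | 1005.31
Eve   | NULL   
Frank | NULL   
Carol | 851.85 
Carol | 1792.79
Carol | 1904.84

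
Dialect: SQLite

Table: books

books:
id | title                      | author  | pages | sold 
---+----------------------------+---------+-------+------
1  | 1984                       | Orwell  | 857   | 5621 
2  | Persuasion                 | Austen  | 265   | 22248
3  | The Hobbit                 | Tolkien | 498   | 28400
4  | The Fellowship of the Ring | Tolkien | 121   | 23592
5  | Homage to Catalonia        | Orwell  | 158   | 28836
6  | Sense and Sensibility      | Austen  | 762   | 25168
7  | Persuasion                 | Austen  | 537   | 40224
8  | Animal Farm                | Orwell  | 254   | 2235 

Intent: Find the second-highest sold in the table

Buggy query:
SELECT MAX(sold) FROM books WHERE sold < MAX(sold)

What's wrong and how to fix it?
Bug: The inner MAX is an aggregate inside WHERE, which is not allowed

Fix: Compute the overall MAX in a subquery, then take MAX of rows below it

Corrected query:
SELECT MAX(sold) FROM books WHERE sold < (SELECT MAX(sold) FROM books)

Result:
MAX(sold)
---------
28836    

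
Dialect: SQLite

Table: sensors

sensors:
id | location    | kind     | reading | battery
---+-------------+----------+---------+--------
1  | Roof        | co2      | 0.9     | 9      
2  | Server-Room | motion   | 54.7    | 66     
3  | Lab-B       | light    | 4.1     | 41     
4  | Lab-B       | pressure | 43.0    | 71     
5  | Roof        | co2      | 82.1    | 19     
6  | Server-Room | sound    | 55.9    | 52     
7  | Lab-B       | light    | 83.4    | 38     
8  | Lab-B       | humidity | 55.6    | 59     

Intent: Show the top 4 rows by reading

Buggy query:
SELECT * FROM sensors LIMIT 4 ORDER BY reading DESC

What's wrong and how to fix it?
Bug: ORDER BY cannot follow LIMIT; LIMIT is the final clause

Fix: Swap the clauses: ORDER BY first, then LIMIT

Corrected query:
SELECT * FROM sensors ORDER BY reading DESC LIMIT 4

Result:
id | location    | kind     | reading | battery
---+-------------+----------+---------+--------
7  | Lab-B       | light    | 83.4    | 38     
5  | Roof        | co2      | 82.1    | 19     
6  | Server-Room | sound    | 55.9    | 52     
8  | Lab-B       | humidity | 55.6    | 59     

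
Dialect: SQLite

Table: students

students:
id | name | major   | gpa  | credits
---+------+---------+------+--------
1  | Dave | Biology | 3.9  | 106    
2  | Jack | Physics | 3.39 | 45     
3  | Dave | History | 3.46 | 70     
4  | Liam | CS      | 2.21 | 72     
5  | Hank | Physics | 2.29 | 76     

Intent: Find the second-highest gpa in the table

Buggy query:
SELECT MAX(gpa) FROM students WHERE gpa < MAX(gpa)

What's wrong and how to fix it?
Bug: MAX(gpa) on the right of the comparison is an aggregate-in-WHERE error

Fix: Put the inner MAX in a scalar subquery

Corrected query:
SELECT MAX(gpa) FROM students WHERE gpa < (SELECT MAX(gpa) FROM students)

Result:
MAX(gpa)
--------
3.46    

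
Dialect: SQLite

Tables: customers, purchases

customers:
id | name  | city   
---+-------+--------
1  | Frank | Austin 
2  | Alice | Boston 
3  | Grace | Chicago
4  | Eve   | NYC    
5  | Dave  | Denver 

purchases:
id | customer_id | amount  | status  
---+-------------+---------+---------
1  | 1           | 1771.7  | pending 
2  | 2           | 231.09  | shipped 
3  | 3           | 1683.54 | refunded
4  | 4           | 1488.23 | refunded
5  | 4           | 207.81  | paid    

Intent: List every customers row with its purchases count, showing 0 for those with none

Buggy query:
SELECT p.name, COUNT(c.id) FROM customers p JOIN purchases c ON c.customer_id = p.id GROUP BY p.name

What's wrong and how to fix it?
Bug: INNER JOIN drops customers rows that have no matching purchases rows

Fix: Use LEFT JOIN so parents without children still appear (COUNT(c.id) gives 0)

Corrected query:
SELECT p.name, COUNT(c.id) FROM customers p LEFT JOIN purchases c ON c.customer_id = p.id GROUP BY p.name

Result:
name  | COUNT(c.id)
------+------------
Alice | 1          
Dave  | 0          
Eve   | 2          
Frank | 1          
Grace | 1          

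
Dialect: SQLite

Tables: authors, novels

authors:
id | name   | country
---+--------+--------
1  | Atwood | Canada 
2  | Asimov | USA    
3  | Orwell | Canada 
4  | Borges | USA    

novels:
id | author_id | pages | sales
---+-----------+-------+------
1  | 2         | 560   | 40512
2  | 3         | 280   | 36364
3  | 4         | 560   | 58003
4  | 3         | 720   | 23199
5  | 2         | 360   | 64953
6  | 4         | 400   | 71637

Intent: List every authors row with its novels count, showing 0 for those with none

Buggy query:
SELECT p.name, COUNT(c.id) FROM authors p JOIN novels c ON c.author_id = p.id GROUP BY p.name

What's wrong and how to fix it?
Bug: INNER JOIN drops authors rows that have no matching novels rows

Fix: Switch to LEFT JOIN to retain unmatched parent rows

Corrected query:
SELECT p.name, COUNT(c.id) FROM authors p LEFT JOIN novels c ON c.author_id = p.id GROUP BY p.name

Result:
name   | COUNT(c.id)
-------+------------
Asimov | 2          
Atwood | 0          
Borges | 2          
Orwell | 2          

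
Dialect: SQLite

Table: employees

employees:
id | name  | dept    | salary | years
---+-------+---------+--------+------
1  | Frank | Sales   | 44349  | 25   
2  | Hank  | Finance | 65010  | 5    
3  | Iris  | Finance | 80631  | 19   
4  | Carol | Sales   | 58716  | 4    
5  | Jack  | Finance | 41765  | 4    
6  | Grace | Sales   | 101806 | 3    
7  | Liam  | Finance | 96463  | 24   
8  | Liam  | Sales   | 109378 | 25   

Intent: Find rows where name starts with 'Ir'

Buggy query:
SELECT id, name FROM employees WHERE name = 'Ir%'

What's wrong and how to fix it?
Bug: Wildcards only work with LIKE; '=' treats '%' as a literal character

Fix: Use LIKE for wildcard pattern matching

Corrected query:
SELECT id, name FROM employees WHERE name LIKE 'Ir%'

Result:
id | name
---+-----
3  | Iris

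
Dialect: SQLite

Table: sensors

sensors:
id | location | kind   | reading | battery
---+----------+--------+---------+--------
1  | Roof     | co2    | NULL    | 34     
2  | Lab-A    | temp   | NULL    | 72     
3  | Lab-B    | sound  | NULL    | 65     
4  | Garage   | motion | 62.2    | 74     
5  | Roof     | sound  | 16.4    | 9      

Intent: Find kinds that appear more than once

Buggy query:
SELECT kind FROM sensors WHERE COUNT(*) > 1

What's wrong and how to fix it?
Bug: COUNT(*) is an aggregate and cannot be used in WHERE

Fix: Group first, then use HAVING for the count condition

Corrected query:
SELECT kind FROM sensors GROUP BY kind HAVING COUNT(*) > 1

Result:
kind 
-----
sound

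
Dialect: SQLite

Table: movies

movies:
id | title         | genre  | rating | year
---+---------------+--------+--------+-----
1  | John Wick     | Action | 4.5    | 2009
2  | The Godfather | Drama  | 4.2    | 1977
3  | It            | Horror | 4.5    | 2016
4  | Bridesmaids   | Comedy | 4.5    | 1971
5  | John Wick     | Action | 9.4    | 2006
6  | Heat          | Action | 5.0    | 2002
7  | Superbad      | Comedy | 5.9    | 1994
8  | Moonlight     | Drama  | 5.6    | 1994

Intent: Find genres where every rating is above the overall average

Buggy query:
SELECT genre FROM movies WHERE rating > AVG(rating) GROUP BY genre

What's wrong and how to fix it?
Bug: WHERE evaluates per row before aggregation, so AVG() is unavailable

Fix: Compute the overall average in a scalar subquery and compare each group's MIN against it in HAVING

Corrected query:
SELECT genre FROM movies GROUP BY genre HAVING MIN(rating) > (SELECT AVG(rating) FROM movies)

Result:
(no rows)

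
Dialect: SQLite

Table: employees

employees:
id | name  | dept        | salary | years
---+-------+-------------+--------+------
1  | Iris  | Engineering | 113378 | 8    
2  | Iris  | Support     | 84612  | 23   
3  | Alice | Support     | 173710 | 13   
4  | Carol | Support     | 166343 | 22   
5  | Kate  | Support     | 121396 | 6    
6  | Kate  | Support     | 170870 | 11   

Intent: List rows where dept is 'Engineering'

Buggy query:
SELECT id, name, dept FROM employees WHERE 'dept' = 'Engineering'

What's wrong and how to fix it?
Bug: 'dept' in single quotes is a string literal, not the column; the comparison is literal-vs-literal and never true

Fix: Remove the quotes around the column name (or use double quotes for an identifier)

Corrected query:
SELECT id, name, dept FROM employees WHERE dept = 'Engineering'

Result:
id | name | dept       
---+------+------------
1  | Iris | Engineering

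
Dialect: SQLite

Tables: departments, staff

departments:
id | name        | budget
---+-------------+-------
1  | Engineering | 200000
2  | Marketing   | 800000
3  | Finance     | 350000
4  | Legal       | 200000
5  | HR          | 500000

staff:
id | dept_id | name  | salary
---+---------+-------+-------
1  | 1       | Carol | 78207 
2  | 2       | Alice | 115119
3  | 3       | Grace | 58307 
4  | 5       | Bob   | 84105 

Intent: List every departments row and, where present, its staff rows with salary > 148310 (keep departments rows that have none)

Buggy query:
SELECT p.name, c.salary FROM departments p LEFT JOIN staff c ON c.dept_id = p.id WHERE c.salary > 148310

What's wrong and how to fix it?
Bug: Filtering c.salary in WHERE discards the NULL rows produced by LEFT JOIN, turning it into an inner join

Fix: Move the right-table condition into the ON clause so unmatched parents are kept

Corrected query:
SELECT p.name, c.salary FROM departments p LEFT JOIN staff c ON c.dept_id = p.id AND c.salary > 148310

Result:
name        | salary
------------+-------
Engineering | NULL  
Marketing   | NULL  
Finance     | NULL  
Legal       | NULL  
HR          | NULL  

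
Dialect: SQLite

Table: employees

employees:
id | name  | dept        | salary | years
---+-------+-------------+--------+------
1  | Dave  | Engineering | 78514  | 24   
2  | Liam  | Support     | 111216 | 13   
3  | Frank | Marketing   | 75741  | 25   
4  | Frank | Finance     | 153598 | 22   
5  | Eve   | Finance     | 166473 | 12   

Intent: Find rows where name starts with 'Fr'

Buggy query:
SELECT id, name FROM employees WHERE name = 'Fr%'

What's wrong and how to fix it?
Bug: '=' compares the literal string including the % character; pattern matching needs LIKE

Fix: Use LIKE for wildcard pattern matching

Corrected query:
SELECT id, name FROM employees WHERE name LIKE 'Fr%'

Result:
id | name 
---+------
3  | Frank
4  | Frank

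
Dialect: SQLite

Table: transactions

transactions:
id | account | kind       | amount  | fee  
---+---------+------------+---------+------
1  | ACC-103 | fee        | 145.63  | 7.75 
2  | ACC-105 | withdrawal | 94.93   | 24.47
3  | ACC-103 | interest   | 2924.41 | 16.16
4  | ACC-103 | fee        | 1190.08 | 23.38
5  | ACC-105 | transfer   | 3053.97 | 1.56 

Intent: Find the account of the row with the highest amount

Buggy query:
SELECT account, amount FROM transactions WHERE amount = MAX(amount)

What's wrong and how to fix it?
Bug: WHERE is evaluated per row; an aggregate over the whole table isn't defined there

Fix: Wrap MAX in a scalar subquery so WHERE compares against a single value

Corrected query:
SELECT account, amount FROM transactions WHERE amount = (SELECT MAX(amount) FROM transactions)

Result:
account | amount 
--------+--------
ACC-105 | 3053.97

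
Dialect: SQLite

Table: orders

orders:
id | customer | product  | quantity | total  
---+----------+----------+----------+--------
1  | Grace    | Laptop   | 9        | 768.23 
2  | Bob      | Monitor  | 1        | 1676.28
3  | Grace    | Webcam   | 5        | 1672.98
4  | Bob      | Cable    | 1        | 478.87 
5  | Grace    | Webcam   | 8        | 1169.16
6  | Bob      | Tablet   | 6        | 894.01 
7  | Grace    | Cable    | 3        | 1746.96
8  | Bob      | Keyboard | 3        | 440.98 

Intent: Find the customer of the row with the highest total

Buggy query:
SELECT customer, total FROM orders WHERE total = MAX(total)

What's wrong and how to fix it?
Bug: WHERE is evaluated per row; an aggregate over the whole table isn't defined there

Fix: Wrap MAX in a scalar subquery so WHERE compares against a single value

Corrected query:
SELECT customer, total FROM orders WHERE total = (SELECT MAX(total) FROM orders)

Result:
customer | total  
---------+--------
Grace    | 1746.96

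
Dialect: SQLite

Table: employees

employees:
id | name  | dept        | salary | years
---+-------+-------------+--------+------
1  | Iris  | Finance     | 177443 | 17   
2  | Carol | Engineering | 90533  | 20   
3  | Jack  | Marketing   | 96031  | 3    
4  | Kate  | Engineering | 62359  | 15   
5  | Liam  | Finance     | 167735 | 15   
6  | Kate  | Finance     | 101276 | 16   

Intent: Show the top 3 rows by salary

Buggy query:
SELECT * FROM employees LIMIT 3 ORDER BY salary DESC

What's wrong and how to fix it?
Bug: ORDER BY cannot follow LIMIT; LIMIT is the final clause

Fix: Swap the clauses: ORDER BY first, then LIMIT

Corrected query:
SELECT * FROM employees ORDER BY salary DESC LIMIT 3

Result:
id | name | dept    | salary | years
---+------+---------+--------+------
1  | Iris | Finance | 177443 | 17   
5  | Liam | Finance | 167735 | 15   
6  | Kate | Finance | 101276 | 16   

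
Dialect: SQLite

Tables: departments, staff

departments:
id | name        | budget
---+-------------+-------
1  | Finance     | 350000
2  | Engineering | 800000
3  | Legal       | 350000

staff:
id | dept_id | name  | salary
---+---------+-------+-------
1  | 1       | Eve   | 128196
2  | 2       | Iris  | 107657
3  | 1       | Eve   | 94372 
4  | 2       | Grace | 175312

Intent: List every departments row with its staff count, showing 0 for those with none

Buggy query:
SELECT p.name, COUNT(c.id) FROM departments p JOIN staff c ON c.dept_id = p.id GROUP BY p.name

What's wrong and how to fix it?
Bug: INNER JOIN drops departments rows that have no matching staff rows

Fix: Switch to LEFT JOIN to retain unmatched parent rows

Corrected query:
SELECT p.name, COUNT(c.id) FROM departments p LEFT JOIN staff c ON c.dept_id = p.id GROUP BY p.name

Result:
name        | COUNT(c.id)
------------+------------
Engineering | 2          
Finance     | 2          
Legal       | 0          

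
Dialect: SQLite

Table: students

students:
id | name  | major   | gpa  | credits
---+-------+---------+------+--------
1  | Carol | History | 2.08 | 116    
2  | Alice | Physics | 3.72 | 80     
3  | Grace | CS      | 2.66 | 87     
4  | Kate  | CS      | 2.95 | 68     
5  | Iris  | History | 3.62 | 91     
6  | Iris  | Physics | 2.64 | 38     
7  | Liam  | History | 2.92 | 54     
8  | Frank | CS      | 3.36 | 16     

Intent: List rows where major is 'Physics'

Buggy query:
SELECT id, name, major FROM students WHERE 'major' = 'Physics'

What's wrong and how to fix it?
Bug: Single quotes denote string literals in SQL; the column name is being compared as a constant string

Fix: Remove the quotes around the column name (or use double quotes for an identifier)

Corrected query:
SELECT id, name, major FROM students WHERE major = 'Physics'

Result:
id | name  | major  
---+-------+--------
2  | Alice | Physics
6  | Iris  | Physics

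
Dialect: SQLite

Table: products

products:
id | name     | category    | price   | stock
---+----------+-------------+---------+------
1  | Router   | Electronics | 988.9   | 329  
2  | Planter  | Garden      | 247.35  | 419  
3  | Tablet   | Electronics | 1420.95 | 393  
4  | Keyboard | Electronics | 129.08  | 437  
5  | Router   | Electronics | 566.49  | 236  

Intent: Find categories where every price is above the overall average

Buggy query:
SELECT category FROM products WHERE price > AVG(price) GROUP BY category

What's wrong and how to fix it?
Bug: WHERE evaluates per row before aggregation, so AVG() is unavailable

Fix: Compute the overall average in a scalar subquery and compare each group's MIN against it in HAVING

Corrected query:
SELECT category FROM products GROUP BY category HAVING MIN(price) > (SELECT AVG(price) FROM products)

Result:
(no rows)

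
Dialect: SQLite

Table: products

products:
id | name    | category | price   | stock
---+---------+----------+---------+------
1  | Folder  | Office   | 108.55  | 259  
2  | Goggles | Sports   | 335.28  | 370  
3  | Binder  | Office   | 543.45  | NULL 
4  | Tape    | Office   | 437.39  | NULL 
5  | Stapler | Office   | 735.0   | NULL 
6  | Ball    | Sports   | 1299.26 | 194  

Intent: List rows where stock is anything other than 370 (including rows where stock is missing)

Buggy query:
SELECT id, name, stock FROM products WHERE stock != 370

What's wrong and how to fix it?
Bug: Inequality against NULL is unknown, not true; rows with NULL are dropped

Fix: Handle NULL separately with IS NULL alongside the inequality

Corrected query:
SELECT id, name, stock FROM products WHERE stock != 370 OR stock IS NULL

Result:
id | name    | stock
---+---------+------
1  | Folder  | 259  
3  | Binder  | NULL 
4  | Tape    | NULL 
5  | Stapler | NULL 
6  | Ball    | 194  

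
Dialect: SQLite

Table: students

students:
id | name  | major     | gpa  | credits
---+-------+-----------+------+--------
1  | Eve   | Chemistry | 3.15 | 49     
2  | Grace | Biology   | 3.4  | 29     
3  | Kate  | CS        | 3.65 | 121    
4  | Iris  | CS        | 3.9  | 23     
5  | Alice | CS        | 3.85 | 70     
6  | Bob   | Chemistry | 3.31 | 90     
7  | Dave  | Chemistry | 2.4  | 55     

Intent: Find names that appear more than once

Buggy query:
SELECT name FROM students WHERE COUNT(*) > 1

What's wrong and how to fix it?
Bug: WHERE can't reference COUNT(*); aggregates are computed after WHERE

Fix: GROUP BY name, then filter groups with HAVING COUNT(*) > 1

Corrected query:
SELECT name FROM students GROUP BY name HAVING COUNT(*) > 1

Result:
(no rows)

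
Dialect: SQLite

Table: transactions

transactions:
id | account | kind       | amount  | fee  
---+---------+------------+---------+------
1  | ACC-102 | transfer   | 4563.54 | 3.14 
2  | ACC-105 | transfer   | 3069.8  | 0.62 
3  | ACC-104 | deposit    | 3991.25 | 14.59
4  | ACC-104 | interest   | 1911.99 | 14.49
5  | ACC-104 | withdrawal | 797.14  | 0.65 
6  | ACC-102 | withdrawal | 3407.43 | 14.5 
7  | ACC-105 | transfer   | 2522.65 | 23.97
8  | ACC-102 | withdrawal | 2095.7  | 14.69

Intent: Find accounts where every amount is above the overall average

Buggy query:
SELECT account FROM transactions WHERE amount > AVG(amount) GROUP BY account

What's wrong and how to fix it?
Bug: AVG() is an aggregate; it can't sit directly in WHERE

Fix: Compute the overall average in a scalar subquery and compare each group's MIN against it in HAVING

Corrected query:
SELECT account FROM transactions GROUP BY account HAVING MIN(amount) > (SELECT AVG(amount) FROM transactions)

Result:
(no rows)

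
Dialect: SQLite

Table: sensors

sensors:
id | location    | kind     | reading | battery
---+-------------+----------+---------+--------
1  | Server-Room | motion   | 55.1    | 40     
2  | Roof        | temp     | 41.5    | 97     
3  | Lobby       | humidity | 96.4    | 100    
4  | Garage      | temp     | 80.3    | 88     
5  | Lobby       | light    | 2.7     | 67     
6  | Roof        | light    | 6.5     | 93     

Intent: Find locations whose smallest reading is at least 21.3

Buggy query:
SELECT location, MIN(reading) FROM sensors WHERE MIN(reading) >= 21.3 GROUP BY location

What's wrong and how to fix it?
Bug: Aggregates like MIN are computed per group after WHERE runs

Fix: Use HAVING for the per-group MIN condition

Corrected query:
SELECT location, MIN(reading) FROM sensors GROUP BY location HAVING MIN(reading) >= 21.3

Result:
location    | MIN(reading)
------------+-------------
Garage      | 80.3        
Server-Room | 55.1        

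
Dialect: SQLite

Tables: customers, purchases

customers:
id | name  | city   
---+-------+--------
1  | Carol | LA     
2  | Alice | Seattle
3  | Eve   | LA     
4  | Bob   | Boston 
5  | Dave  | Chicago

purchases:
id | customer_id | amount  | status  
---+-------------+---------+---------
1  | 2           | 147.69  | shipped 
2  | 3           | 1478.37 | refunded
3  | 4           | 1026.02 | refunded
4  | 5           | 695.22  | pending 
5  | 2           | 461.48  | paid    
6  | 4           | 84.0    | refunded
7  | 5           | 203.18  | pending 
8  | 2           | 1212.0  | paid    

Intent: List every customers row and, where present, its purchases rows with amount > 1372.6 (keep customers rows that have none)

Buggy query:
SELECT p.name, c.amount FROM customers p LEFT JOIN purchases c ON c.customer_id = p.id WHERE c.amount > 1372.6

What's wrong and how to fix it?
Bug: Filtering c.amount in WHERE discards the NULL rows produced by LEFT JOIN, turning it into an inner join

Fix: Put 'c.amount > 1372.6' in the JOIN's ON clause instead of WHERE

Corrected query:
SELECT p.name, c.amount FROM customers p LEFT JOIN purchases c ON c.customer_id = p.id AND c.amount > 1372.6

Result:
name  | amount 
------+--------
Carol | NULL   
Alice | NULL   
Eve   | 1478.37
Bob   | NULL   
Dave  | NULL   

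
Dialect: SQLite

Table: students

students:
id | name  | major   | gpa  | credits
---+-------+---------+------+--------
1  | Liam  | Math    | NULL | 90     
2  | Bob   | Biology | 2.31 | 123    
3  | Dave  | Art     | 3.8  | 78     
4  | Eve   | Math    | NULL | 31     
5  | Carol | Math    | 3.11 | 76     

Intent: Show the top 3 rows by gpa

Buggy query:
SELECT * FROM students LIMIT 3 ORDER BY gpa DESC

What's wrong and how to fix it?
Bug: ORDER BY cannot follow LIMIT; LIMIT is the final clause

Fix: Sort with ORDER BY, then apply LIMIT

Corrected query:
SELECT * FROM students ORDER BY gpa DESC LIMIT 3

Result:
id | name  | major   | gpa  | credits
---+-------+---------+------+--------
3  | Dave  | Art     | 3.8  | 78     
5  | Carol | Math    | 3.11 | 76     
2  | Bob   | Biology | 2.31 | 123    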